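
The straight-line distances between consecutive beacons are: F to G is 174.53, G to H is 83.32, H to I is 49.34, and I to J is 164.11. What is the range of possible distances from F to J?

The maximum is all hops collinear in one direction: 174.53 + 83.32 + 49.34 + 164.11 = 471.30.
The longest hop is 174.53; the others sum to 296.77. Since 174.53 ≤ 296.77, the path can fold back on itself completely, so the minimum distance is 0.

0 ≤ FJ ≤ 471.30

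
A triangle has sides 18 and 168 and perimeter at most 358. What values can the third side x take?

Triangle inequality alone gives 150 < x < 186.
The perimeter condition gives x ≤ 358 − 18 − 168 = 172.
Intersecting the two: 150 < x ≤ 172.

150 < x ≤ 172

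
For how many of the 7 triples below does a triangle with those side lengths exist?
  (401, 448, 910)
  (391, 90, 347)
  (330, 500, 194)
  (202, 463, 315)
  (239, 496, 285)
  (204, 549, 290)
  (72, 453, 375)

(401,448,910): 401+448 ≤ 910 → not valid
(90,347,391): 90+347 > 391 → valid
(194,330,500): 194+330 > 500 → valid
(202,315,463): 202+315 > 463 → valid
(239,285,496): 239+285 > 496 → valid
(204,290,549): 204+290 ≤ 549 → not valid
(72,375,453): 72+375 ≤ 453 → not valid
4 of the 7 triples form a triangle.

4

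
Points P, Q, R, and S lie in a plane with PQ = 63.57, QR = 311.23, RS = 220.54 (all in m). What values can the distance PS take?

The maximum is all hops collinear in one direction: 63.57 + 311.23 + 220.54 = 595.34.
The longest hop is 311.23; the others sum to 284.11. Folding the others back against it leaves at least 311.23 − 284.11 = 27.12.

27.12 ≤ PS ≤ 595.34 m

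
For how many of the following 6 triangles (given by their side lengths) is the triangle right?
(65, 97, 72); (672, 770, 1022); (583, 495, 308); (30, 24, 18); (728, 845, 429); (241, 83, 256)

(65,97,72): 65²+72² = 9409 = 97² → right
(672,770,1022): 672²+770² = 1044484 = 1022² → right
(583,495,308): 308²+495² = 339889 = 583² → right
(30,24,18): 18²+24² = 900 = 30² → right
(728,845,429): 429²+728² = 714025 = 845² → right
(241,83,256): 83²+241² = 64970 < 65536 = 256² → obtuse
5 of the 6 are right.

5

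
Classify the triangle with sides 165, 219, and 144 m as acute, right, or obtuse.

right

Compare the square of the longest side to the sum of squares of the other two: 144² + 165² = 47961 = 219².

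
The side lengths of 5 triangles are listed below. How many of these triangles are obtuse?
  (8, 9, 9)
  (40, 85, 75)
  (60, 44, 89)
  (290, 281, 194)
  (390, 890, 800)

(8,9,9): 8²+9² = 145 > 81 = 9² → acute
(40,85,75): 40²+75² = 7225 = 85² → right
(60,44,89): 44²+60² = 5536 < 7921 = 89² → obtuse
(290,281,194): 194²+281² = 116597 > 84100 = 290² → acute
(390,890,800): 390²+800² = 792100 = 890² → right
1 of the 5 is obtuse.

1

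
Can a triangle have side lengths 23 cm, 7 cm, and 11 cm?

No

The longest side is 23, but the other two sum to only 18.
18 < 23, so the triangle inequality fails.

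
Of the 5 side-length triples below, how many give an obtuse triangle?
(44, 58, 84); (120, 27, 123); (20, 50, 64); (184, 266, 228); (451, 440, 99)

(44,58,84): 44²+58² = 5300 < 7056 = 84² → obtuse
(120,27,123): 27²+120² = 15129 = 123² → right
(20,50,64): 20²+50² = 2900 < 4096 = 64² → obtuse
(184,266,228): 184²+228² = 85840 > 70756 = 266² → acute
(451,440,99): 99²+440² = 203401 = 451² → right
2 of the 5 are obtuse.

2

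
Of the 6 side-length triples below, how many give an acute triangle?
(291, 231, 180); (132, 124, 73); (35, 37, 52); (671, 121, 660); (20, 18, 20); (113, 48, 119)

(291,231,180): 180²+231² = 85761 > 84681 = 291² → acute
(132,124,73): 73²+124² = 20705 > 17424 = 132² → acute
(35,37,52): 35²+37² = 2594 < 2704 = 52² → obtuse
(671,121,660): 121²+660² = 450241 = 671² → right
(20,18,20): 18²+20² = 724 > 400 = 20² → acute
(113,48,119): 48²+113² = 15073 > 14161 = 119² → acute
4 of the 6 are acute.

4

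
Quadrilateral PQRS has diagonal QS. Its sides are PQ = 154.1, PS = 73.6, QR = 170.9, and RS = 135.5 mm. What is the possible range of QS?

80.5 < QS < 227.7

From triangle PQS: |154.1 − 73.6| < QS < 154.1 + 73.6, i.e. 80.5 < QS < 227.7.
From triangle RQS: 35.4 < QS < 306.4.
Both must hold, so QS lies in the intersection.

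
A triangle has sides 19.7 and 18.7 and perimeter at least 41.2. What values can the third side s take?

2.8 ≤ s < 38.4

Triangle inequality alone gives 1.0 < s < 38.4.
The perimeter condition gives s ≥ 41.2 − 19.7 − 18.7 = 2.8.
Intersecting the two: 2.8 ≤ s < 38.4.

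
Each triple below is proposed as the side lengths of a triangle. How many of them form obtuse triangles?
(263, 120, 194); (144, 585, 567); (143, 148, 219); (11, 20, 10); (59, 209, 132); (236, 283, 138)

4

(263,120,194): 120²+194² = 52036 < 69169 = 263² → obtuse
(144,585,567): 144²+567² = 342225 = 585² → right
(143,148,219): 143²+148² = 42353 < 47961 = 219² → obtuse
(11,20,10): 10²+11² = 221 < 400 = 20² → obtuse
(59,209,132): 59+132 ≤ 209, not a triangle
(236,283,138): 138²+236² = 74740 < 80089 = 283² → obtuse
4 of the 6 are obtuse.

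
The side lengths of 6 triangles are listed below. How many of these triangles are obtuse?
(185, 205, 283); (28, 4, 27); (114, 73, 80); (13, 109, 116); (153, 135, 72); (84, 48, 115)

5

(185,205,283): 185²+205² = 76250 < 80089 = 283² → obtuse
(28,4,27): 4²+27² = 745 < 784 = 28² → obtuse
(114,73,80): 73²+80² = 11729 < 12996 = 114² → obtuse
(13,109,116): 13²+109² = 12050 < 13456 = 116² → obtuse
(153,135,72): 72²+135² = 23409 = 153² → right
(84,48,115): 48²+84² = 9360 < 13225 = 115² → obtuse
5 of the 6 are obtuse.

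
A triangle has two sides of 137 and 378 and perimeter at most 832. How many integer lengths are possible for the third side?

Triangle inequality: 241 < x < 515. Perimeter ≤ 832 gives x ≤ 832 − 137 − 378 = 317.
So 241 < x ≤ 317; integers 242 through 317: 76 values.

76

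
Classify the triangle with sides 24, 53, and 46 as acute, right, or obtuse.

Compare the square of the longest side to the sum of squares of the other two: 24² + 46² = 2692 < 2809 = 53².

obtuse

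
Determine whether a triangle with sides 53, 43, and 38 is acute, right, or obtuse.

Compare the square of the longest side to the sum of squares of the other two: 38² + 43² = 3293 > 2809 = 53².

acute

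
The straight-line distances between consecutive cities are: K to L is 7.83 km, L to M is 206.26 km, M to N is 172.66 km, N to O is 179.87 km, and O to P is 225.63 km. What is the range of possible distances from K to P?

0 ≤ KP ≤ 792.25 km

The maximum is all hops collinear in one direction: 7.83 + 206.26 + 172.66 + 179.87 + 225.63 = 792.25.
The longest hop is 225.63; the others sum to 566.62. Since 225.63 ≤ 566.62, the path can fold back on itself completely, so the minimum distance is 0.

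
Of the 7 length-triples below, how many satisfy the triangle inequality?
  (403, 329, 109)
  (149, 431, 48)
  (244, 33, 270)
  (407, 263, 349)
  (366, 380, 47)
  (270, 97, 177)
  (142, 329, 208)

(109,329,403): 109+329 > 403 → valid
(48,149,431): 48+149 ≤ 431 → not valid
(33,244,270): 33+244 > 270 → valid
(263,349,407): 263+349 > 407 → valid
(47,366,380): 47+366 > 380 → valid
(97,177,270): 97+177 > 270 → valid
(142,208,329): 142+208 > 329 → valid
6 of the 7 triples form a triangle.

6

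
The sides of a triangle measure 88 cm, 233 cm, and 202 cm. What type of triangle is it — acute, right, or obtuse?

Compare the square of the longest side to the sum of squares of the other two: 88² + 202² = 48548 < 54289 = 233².

obtuse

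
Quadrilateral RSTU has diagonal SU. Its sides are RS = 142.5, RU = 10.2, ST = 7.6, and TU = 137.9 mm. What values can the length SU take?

From triangle RSU: |142.5 − 10.2| < SU < 142.5 + 10.2, i.e. 132.3 < SU < 152.7.
From triangle TSU: 130.3 < SU < 145.5.
Both must hold, so SU lies in the intersection.

132.3 < SU < 145.5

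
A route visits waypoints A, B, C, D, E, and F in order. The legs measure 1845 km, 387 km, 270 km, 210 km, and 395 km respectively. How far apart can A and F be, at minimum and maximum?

The maximum is all hops collinear in one direction: 1845 + 387 + 270 + 210 + 395 = 3107.
The longest hop is 1845; the others sum to 1262. Folding the others back against it leaves at least 1845 − 1262 = 583.

583 ≤ AF ≤ 3107 km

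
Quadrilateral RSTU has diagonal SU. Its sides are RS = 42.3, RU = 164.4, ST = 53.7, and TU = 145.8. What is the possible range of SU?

122.1 < SU < 199.5

From triangle RSU: |42.3 − 164.4| < SU < 42.3 + 164.4, i.e. 122.1 < SU < 206.7.
From triangle TSU: 92.1 < SU < 199.5.
Both must hold, so SU lies in the intersection.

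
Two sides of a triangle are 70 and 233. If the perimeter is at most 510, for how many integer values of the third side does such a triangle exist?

Triangle inequality: 163 < x < 303. Perimeter ≤ 510 gives x ≤ 510 − 70 − 233 = 207.
So 163 < x ≤ 207; integers 164 through 207: 44 values.

44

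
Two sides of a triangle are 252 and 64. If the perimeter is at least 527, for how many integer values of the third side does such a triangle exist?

105

Triangle inequality: 188 < x < 316. Perimeter ≥ 527 gives x ≥ 527 − 252 − 64 = 211.
So 211 ≤ x < 316; integers 211 through 315: 105 values.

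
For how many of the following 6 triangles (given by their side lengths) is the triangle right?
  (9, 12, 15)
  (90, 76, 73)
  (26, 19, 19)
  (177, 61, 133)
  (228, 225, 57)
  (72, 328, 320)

(9,12,15): 9²+12² = 225 = 15² → right
(90,76,73): 73²+76² = 11105 > 8100 = 90² → acute
(26,19,19): 19²+19² = 722 > 676 = 26² → acute
(177,61,133): 61²+133² = 21410 < 31329 = 177² → obtuse
(228,225,57): 57²+225² = 53874 > 51984 = 228² → acute
(72,328,320): 72²+320² = 107584 = 328² → right
2 of the 6 are right.

2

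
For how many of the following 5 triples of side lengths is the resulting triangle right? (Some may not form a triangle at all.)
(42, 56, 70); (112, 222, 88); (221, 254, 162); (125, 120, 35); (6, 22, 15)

2

(42,56,70): 42²+56² = 4900 = 70² → right
(112,222,88): 88+112 ≤ 222, not a triangle
(221,254,162): 162²+221² = 75085 > 64516 = 254² → acute
(125,120,35): 35²+120² = 15625 = 125² → right
(6,22,15): 6+15 ≤ 22, not a triangle
2 of the 5 are right.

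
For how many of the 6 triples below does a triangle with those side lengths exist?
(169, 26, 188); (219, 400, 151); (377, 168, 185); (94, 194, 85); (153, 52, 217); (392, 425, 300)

2

(26,169,188): 26+169 > 188 → valid
(151,219,400): 151+219 ≤ 400 → not valid
(168,185,377): 168+185 ≤ 377 → not valid
(85,94,194): 85+94 ≤ 194 → not valid
(52,153,217): 52+153 ≤ 217 → not valid
(300,392,425): 300+392 > 425 → valid
2 of the 6 triples form a triangle.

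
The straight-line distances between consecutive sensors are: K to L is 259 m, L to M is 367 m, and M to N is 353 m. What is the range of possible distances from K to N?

The maximum is all hops collinear in one direction: 259 + 367 + 353 = 979.
The longest hop is 367; the others sum to 612. Since 367 ≤ 612, the path can fold back on itself completely, so the minimum distance is 0.

0 ≤ KN ≤ 979 m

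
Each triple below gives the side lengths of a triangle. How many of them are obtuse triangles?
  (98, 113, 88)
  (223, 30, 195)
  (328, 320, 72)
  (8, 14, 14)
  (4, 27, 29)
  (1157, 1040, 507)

(98,113,88): 88²+98² = 17348 > 12769 = 113² → acute
(223,30,195): 30²+195² = 38925 < 49729 = 223² → obtuse
(328,320,72): 72²+320² = 107584 = 328² → right
(8,14,14): 8²+14² = 260 > 196 = 14² → acute
(4,27,29): 4²+27² = 745 < 841 = 29² → obtuse
(1157,1040,507): 507²+1040² = 1338649 = 1157² → right
2 of the 6 are obtuse.

2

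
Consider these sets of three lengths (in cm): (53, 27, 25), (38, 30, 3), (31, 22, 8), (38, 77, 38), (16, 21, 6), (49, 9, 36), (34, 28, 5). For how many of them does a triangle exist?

1

(25,27,53): 25+27 ≤ 53 → not valid
(3,30,38): 3+30 ≤ 38 → not valid
(8,22,31): 8+22 ≤ 31 → not valid
(38,38,77): 38+38 ≤ 77 → not valid
(6,16,21): 6+16 > 21 → valid
(9,36,49): 9+36 ≤ 49 → not valid
(5,28,34): 5+28 ≤ 34 → not valid
1 of the 7 triples forms a triangle.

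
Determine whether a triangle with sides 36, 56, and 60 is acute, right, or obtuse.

Compare the square of the longest side to the sum of squares of the other two: 36² + 56² = 4432 > 3600 = 60².

acute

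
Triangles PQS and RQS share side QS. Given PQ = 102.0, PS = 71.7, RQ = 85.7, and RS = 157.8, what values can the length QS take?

72.1 < QS < 173.7

From triangle PQS: |102.0 − 71.7| < QS < 102.0 + 71.7, i.e. 30.3 < QS < 173.7.
From triangle RQS: 72.1 < QS < 243.5.
Both must hold, so QS lies in the intersection.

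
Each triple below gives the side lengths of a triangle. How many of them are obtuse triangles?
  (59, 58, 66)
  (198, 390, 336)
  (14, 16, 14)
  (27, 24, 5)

(59,58,66): 58²+59² = 6845 > 4356 = 66² → acute
(198,390,336): 198²+336² = 152100 = 390² → right
(14,16,14): 14²+14² = 392 > 256 = 16² → acute
(27,24,5): 5²+24² = 601 < 729 = 27² → obtuse
1 of the 4 is obtuse.

1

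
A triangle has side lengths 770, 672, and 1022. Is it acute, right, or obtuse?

Compare the square of the longest side to the sum of squares of the other two: 672² + 770² = 1044484 = 1022².

right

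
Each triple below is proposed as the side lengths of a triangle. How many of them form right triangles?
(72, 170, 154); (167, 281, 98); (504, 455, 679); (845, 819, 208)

3

(72,170,154): 72²+154² = 28900 = 170² → right
(167,281,98): 98+167 ≤ 281, not a triangle
(504,455,679): 455²+504² = 461041 = 679² → right
(845,819,208): 208²+819² = 714025 = 845² → right
3 of the 4 are right.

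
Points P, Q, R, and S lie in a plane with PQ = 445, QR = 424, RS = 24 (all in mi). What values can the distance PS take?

The maximum is all hops collinear in one direction: 445 + 424 + 24 = 893.
The longest hop is 445; the others sum to 448. Since 445 ≤ 448, the path can fold back on itself completely, so the minimum distance is 0.

0 ≤ PS ≤ 893 mi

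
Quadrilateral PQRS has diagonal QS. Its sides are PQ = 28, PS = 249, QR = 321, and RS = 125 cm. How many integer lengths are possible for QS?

55

From triangle PQS: 221 < QS < 277.
From triangle RQS: 196 < QS < 446.
Intersection: 221 < QS < 277, so integers 222 through 276: 55 values.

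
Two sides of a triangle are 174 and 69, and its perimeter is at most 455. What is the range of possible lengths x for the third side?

Triangle inequality alone gives 105 < x < 243.
The perimeter condition gives x ≤ 455 − 174 − 69 = 212.
Intersecting the two: 105 < x ≤ 212.

105 < x ≤ 212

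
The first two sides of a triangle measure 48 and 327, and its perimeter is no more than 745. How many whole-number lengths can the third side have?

91

Triangle inequality: 279 < x < 375. Perimeter ≤ 745 gives x ≤ 745 − 48 − 327 = 370.
So 279 < x ≤ 370; integers 280 through 370: 91 values.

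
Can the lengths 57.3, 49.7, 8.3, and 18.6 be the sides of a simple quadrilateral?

A quadrilateral exists iff every side is shorter than the sum of the others — equivalently, the longest side is less than the sum of the rest.
Longest side 57.3 < 76.6 (sum of the remaining 3), so yes.

Yes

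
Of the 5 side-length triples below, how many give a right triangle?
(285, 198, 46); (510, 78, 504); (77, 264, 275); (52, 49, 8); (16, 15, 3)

(285,198,46): 46+198 ≤ 285, not a triangle
(510,78,504): 78²+504² = 260100 = 510² → right
(77,264,275): 77²+264² = 75625 = 275² → right
(52,49,8): 8²+49² = 2465 < 2704 = 52² → obtuse
(16,15,3): 3²+15² = 234 < 256 = 16² → obtuse
2 of the 5 are right.

2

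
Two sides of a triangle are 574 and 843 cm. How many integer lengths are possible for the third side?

1147

The third side lies in the open interval (269, 1417).
Integers from 270 to 1416 inclusive: 1416 − 270 + 1 = 1147.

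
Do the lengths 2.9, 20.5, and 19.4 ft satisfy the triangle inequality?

The longest side is 20.5, and the other two sum to 22.3.
Since 22.3 > 20.5, the triangle inequality holds.

Yes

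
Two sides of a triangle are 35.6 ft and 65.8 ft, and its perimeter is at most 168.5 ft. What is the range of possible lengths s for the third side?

30.2 < s ≤ 67.1

Triangle inequality alone gives 30.2 < s < 101.4.
The perimeter condition gives s ≤ 168.5 − 35.6 − 65.8 = 67.1.
Intersecting the two: 30.2 < s ≤ 67.1.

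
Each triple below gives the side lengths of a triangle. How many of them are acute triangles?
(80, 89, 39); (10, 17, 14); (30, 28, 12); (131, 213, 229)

(80,89,39): 39²+80² = 7921 = 89² → right
(10,17,14): 10²+14² = 296 > 289 = 17² → acute
(30,28,12): 12²+28² = 928 > 900 = 30² → acute
(131,213,229): 131²+213² = 62530 > 52441 = 229² → acute
3 of the 4 are acute.

3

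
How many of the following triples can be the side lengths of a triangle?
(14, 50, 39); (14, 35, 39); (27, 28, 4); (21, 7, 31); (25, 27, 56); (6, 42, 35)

3

(14,39,50): 14+39 > 50 → valid
(14,35,39): 14+35 > 39 → valid
(4,27,28): 4+27 > 28 → valid
(7,21,31): 7+21 ≤ 31 → not valid
(25,27,56): 25+27 ≤ 56 → not valid
(6,35,42): 6+35 ≤ 42 → not valid
3 of the 6 triples form a triangle.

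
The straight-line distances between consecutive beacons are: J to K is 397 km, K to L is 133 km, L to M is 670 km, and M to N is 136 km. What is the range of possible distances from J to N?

4 ≤ JN ≤ 1336 km

The maximum is all hops collinear in one direction: 397 + 133 + 670 + 136 = 1336.
The longest hop is 670; the others sum to 666. Folding the others back against it leaves at least 670 − 666 = 4.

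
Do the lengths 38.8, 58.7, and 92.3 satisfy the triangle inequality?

The longest side is 92.3, and the other two sum to 97.5.
Since 97.5 > 92.3, the triangle inequality holds.

Yes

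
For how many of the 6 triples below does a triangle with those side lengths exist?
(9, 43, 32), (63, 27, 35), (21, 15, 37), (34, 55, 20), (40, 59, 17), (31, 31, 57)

1

(9,32,43): 9+32 ≤ 43 → not valid
(27,35,63): 27+35 ≤ 63 → not valid
(15,21,37): 15+21 ≤ 37 → not valid
(20,34,55): 20+34 ≤ 55 → not valid
(17,40,59): 17+40 ≤ 59 → not valid
(31,31,57): 31+31 > 57 → valid
1 of the 6 triples forms a triangle.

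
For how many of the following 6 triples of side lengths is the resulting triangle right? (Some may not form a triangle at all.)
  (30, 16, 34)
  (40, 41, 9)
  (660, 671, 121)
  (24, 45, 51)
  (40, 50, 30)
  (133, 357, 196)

5

(30,16,34): 16²+30² = 1156 = 34² → right
(40,41,9): 9²+40² = 1681 = 41² → right
(660,671,121): 121²+660² = 450241 = 671² → right
(24,45,51): 24²+45² = 2601 = 51² → right
(40,50,30): 30²+40² = 2500 = 50² → right
(133,357,196): 133+196 ≤ 357, not a triangle
5 of the 6 are right.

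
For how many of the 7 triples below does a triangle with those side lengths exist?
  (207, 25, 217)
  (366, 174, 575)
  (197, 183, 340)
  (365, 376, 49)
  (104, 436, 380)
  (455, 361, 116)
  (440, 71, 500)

6

(25,207,217): 25+207 > 217 → valid
(174,366,575): 174+366 ≤ 575 → not valid
(183,197,340): 183+197 > 340 → valid
(49,365,376): 49+365 > 376 → valid
(104,380,436): 104+380 > 436 → valid
(116,361,455): 116+361 > 455 → valid
(71,440,500): 71+440 > 500 → valid
6 of the 7 triples form a triangle.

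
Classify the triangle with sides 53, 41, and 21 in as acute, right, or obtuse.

Compare the square of the longest side to the sum of squares of the other two: 21² + 41² = 2122 < 2809 = 53².

obtuse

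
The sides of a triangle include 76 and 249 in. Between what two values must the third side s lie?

By the triangle inequality, s must be less than 76 + 249 = 325 and greater than |76 − 249| = 173.

173 < s < 325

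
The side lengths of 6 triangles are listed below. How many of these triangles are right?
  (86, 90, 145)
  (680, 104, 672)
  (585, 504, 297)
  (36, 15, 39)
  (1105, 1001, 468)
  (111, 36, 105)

5

(86,90,145): 86²+90² = 15496 < 21025 = 145² → obtuse
(680,104,672): 104²+672² = 462400 = 680² → right
(585,504,297): 297²+504² = 342225 = 585² → right
(36,15,39): 15²+36² = 1521 = 39² → right
(1105,1001,468): 468²+1001² = 1221025 = 1105² → right
(111,36,105): 36²+105² = 12321 = 111² → right
5 of the 6 are right.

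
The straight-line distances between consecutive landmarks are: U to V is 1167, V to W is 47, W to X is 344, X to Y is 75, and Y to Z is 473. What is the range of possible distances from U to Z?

228 ≤ UZ ≤ 2106

The maximum is all hops collinear in one direction: 1167 + 47 + 344 + 75 + 473 = 2106.
The longest hop is 1167; the others sum to 939. Folding the others back against it leaves at least 1167 − 939 = 228.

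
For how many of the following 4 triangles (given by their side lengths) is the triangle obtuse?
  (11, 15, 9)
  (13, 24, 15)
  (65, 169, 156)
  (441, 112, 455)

(11,15,9): 9²+11² = 202 < 225 = 15² → obtuse
(13,24,15): 13²+15² = 394 < 576 = 24² → obtuse
(65,169,156): 65²+156² = 28561 = 169² → right
(441,112,455): 112²+441² = 207025 = 455² → right
2 of the 4 are obtuse.

2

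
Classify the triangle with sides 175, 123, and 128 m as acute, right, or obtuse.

Compare the square of the longest side to the sum of squares of the other two: 123² + 128² = 31513 > 30625 = 175².

acute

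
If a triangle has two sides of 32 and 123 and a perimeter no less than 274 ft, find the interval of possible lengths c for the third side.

119 ≤ c < 155

Triangle inequality alone gives 91 < c < 155.
The perimeter condition gives c ≥ 274 − 32 − 123 = 119.
Intersecting the two: 119 ≤ c < 155.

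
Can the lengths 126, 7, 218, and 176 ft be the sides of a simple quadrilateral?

A quadrilateral exists iff every side is shorter than the sum of the others — equivalently, the longest side is less than the sum of the rest.
Longest side 218 < 309 (sum of the remaining 3), so yes.

Yes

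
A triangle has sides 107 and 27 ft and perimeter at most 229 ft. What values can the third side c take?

Triangle inequality alone gives 80 < c < 134.
The perimeter condition gives c ≤ 229 − 107 − 27 = 95.
Intersecting the two: 80 < c ≤ 95.

80 < c ≤ 95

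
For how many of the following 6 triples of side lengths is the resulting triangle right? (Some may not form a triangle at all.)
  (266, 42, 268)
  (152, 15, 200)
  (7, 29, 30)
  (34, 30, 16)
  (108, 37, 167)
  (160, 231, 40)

(266,42,268): 42²+266² = 72520 > 71824 = 268² → acute
(152,15,200): 15+152 ≤ 200, not a triangle
(7,29,30): 7²+29² = 890 < 900 = 30² → obtuse
(34,30,16): 16²+30² = 1156 = 34² → right
(108,37,167): 37+108 ≤ 167, not a triangle
(160,231,40): 40+160 ≤ 231, not a triangle
1 of the 6 is right.

1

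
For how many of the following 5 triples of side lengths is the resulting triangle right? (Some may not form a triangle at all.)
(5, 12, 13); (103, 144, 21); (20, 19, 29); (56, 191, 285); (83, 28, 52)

1

(5,12,13): 5²+12² = 169 = 13² → right
(103,144,21): 21+103 ≤ 144, not a triangle
(20,19,29): 19²+20² = 761 < 841 = 29² → obtuse
(56,191,285): 56+191 ≤ 285, not a triangle
(83,28,52): 28+52 ≤ 83, not a triangle
1 of the 5 is right.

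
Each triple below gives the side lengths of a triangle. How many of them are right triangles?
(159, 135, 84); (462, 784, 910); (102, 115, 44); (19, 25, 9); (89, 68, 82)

(159,135,84): 84²+135² = 25281 = 159² → right
(462,784,910): 462²+784² = 828100 = 910² → right
(102,115,44): 44²+102² = 12340 < 13225 = 115² → obtuse
(19,25,9): 9²+19² = 442 < 625 = 25² → obtuse
(89,68,82): 68²+82² = 11348 > 7921 = 89² → acute
2 of the 5 are right.

2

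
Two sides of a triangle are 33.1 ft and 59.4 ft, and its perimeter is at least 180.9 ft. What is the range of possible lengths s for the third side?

88.4 ≤ s < 92.5

Triangle inequality alone gives 26.3 < s < 92.5.
The perimeter condition gives s ≥ 180.9 − 33.1 − 59.4 = 88.4.
Intersecting the two: 88.4 ≤ s < 92.5.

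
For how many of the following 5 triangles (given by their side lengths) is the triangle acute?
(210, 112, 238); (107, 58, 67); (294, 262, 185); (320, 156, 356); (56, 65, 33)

1

(210,112,238): 112²+210² = 56644 = 238² → right
(107,58,67): 58²+67² = 7853 < 11449 = 107² → obtuse
(294,262,185): 185²+262² = 102869 > 86436 = 294² → acute
(320,156,356): 156²+320² = 126736 = 356² → right
(56,65,33): 33²+56² = 4225 = 65² → right
1 of the 5 is acute.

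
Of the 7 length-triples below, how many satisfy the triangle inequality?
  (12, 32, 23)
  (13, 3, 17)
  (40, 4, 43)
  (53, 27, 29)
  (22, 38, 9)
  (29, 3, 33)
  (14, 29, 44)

(12,23,32): 12+23 > 32 → valid
(3,13,17): 3+13 ≤ 17 → not valid
(4,40,43): 4+40 > 43 → valid
(27,29,53): 27+29 > 53 → valid
(9,22,38): 9+22 ≤ 38 → not valid
(3,29,33): 3+29 ≤ 33 → not valid
(14,29,44): 14+29 ≤ 44 → not valid
3 of the 7 triples form a triangle.

3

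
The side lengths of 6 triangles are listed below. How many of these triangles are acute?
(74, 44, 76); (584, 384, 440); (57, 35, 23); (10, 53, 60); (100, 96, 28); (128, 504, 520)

(74,44,76): 44²+74² = 7412 > 5776 = 76² → acute
(584,384,440): 384²+440² = 341056 = 584² → right
(57,35,23): 23²+35² = 1754 < 3249 = 57² → obtuse
(10,53,60): 10²+53² = 2909 < 3600 = 60² → obtuse
(100,96,28): 28²+96² = 10000 = 100² → right
(128,504,520): 128²+504² = 270400 = 520² → right
1 of the 6 is acute.

1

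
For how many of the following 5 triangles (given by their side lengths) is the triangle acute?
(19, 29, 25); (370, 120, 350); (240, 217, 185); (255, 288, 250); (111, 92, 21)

3

(19,29,25): 19²+25² = 986 > 841 = 29² → acute
(370,120,350): 120²+350² = 136900 = 370² → right
(240,217,185): 185²+217² = 81314 > 57600 = 240² → acute
(255,288,250): 250²+255² = 127525 > 82944 = 288² → acute
(111,92,21): 21²+92² = 8905 < 12321 = 111² → obtuse
3 of the 5 are acute.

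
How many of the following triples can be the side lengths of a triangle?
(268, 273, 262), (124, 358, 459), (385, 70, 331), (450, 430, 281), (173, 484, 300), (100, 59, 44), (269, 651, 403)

(262,268,273): 262+268 > 273 → valid
(124,358,459): 124+358 > 459 → valid
(70,331,385): 70+331 > 385 → valid
(281,430,450): 281+430 > 450 → valid
(173,300,484): 173+300 ≤ 484 → not valid
(44,59,100): 44+59 > 100 → valid
(269,403,651): 269+403 > 651 → valid
6 of the 7 triples form a triangle.

6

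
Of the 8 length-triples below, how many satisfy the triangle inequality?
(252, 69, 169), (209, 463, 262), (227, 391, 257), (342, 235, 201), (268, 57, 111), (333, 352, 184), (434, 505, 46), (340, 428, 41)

4

(69,169,252): 69+169 ≤ 252 → not valid
(209,262,463): 209+262 > 463 → valid
(227,257,391): 227+257 > 391 → valid
(201,235,342): 201+235 > 342 → valid
(57,111,268): 57+111 ≤ 268 → not valid
(184,333,352): 184+333 > 352 → valid
(46,434,505): 46+434 ≤ 505 → not valid
(41,340,428): 41+340 ≤ 428 → not valid
4 of the 8 triples form a triangle.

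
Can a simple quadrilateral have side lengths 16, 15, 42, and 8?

For a quadrilateral, each side must be shorter than the sum of the others.
Here the longest side is 42, but the remaining 3 sides sum to only 39.

No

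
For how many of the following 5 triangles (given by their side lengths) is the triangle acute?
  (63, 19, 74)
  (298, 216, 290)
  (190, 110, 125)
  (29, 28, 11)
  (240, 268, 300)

3

(63,19,74): 19²+63² = 4330 < 5476 = 74² → obtuse
(298,216,290): 216²+290² = 130756 > 88804 = 298² → acute
(190,110,125): 110²+125² = 27725 < 36100 = 190² → obtuse
(29,28,11): 11²+28² = 905 > 841 = 29² → acute
(240,268,300): 240²+268² = 129424 > 90000 = 300² → acute
3 of the 5 are acute.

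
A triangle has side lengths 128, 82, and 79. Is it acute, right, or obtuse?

obtuse

Compare the square of the longest side to the sum of squares of the other two: 79² + 82² = 12965 < 16384 = 128².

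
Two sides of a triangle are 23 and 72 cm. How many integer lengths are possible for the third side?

The third side lies in the open interval (49, 95).
Integers from 50 to 94 inclusive: 94 − 50 + 1 = 45.

45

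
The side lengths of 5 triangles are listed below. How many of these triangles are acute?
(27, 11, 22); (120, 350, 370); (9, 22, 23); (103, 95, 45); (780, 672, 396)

(27,11,22): 11²+22² = 605 < 729 = 27² → obtuse
(120,350,370): 120²+350² = 136900 = 370² → right
(9,22,23): 9²+22² = 565 > 529 = 23² → acute
(103,95,45): 45²+95² = 11050 > 10609 = 103² → acute
(780,672,396): 396²+672² = 608400 = 780² → right
2 of the 5 are acute.

2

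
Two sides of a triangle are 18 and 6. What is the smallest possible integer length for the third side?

13

The third side must be strictly greater than |18 − 6| = 12.
The smallest integer above 12 is 13.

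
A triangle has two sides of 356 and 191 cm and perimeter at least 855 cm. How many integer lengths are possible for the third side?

Triangle inequality: 165 < x < 547. Perimeter ≥ 855 gives x ≥ 855 − 356 − 191 = 308.
So 308 ≤ x < 547; integers 308 through 546: 239 values.

239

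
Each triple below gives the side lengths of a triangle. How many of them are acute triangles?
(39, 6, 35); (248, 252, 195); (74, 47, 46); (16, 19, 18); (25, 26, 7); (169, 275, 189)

(39,6,35): 6²+35² = 1261 < 1521 = 39² → obtuse
(248,252,195): 195²+248² = 99529 > 63504 = 252² → acute
(74,47,46): 46²+47² = 4325 < 5476 = 74² → obtuse
(16,19,18): 16²+18² = 580 > 361 = 19² → acute
(25,26,7): 7²+25² = 674 < 676 = 26² → obtuse
(169,275,189): 169²+189² = 64282 < 75625 = 275² → obtuse
2 of the 6 are acute.

2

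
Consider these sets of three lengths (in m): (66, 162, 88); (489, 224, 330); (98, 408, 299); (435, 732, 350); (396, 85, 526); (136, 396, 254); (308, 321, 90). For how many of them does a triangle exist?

(66,88,162): 66+88 ≤ 162 → not valid
(224,330,489): 224+330 > 489 → valid
(98,299,408): 98+299 ≤ 408 → not valid
(350,435,732): 350+435 > 732 → valid
(85,396,526): 85+396 ≤ 526 → not valid
(136,254,396): 136+254 ≤ 396 → not valid
(90,308,321): 90+308 > 321 → valid
3 of the 7 triples form a triangle.

3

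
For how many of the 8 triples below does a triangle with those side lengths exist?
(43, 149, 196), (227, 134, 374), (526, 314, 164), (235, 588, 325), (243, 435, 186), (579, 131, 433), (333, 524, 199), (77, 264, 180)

1

(43,149,196): 43+149 ≤ 196 → not valid
(134,227,374): 134+227 ≤ 374 → not valid
(164,314,526): 164+314 ≤ 526 → not valid
(235,325,588): 235+325 ≤ 588 → not valid
(186,243,435): 186+243 ≤ 435 → not valid
(131,433,579): 131+433 ≤ 579 → not valid
(199,333,524): 199+333 > 524 → valid
(77,180,264): 77+180 ≤ 264 → not valid
1 of the 8 triples forms a triangle.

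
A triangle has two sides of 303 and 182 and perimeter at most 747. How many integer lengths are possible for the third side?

141

Triangle inequality: 121 < x < 485. Perimeter ≤ 747 gives x ≤ 747 − 303 − 182 = 262.
So 121 < x ≤ 262; integers 122 through 262: 141 values.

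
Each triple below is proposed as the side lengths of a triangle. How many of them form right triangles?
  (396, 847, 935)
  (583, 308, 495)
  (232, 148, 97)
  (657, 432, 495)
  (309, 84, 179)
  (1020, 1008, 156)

4

(396,847,935): 396²+847² = 874225 = 935² → right
(583,308,495): 308²+495² = 339889 = 583² → right
(232,148,97): 97²+148² = 31313 < 53824 = 232² → obtuse
(657,432,495): 432²+495² = 431649 = 657² → right
(309,84,179): 84+179 ≤ 309, not a triangle
(1020,1008,156): 156²+1008² = 1040400 = 1020² → right
4 of the 6 are right.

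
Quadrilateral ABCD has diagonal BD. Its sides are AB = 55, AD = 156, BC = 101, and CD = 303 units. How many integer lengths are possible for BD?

8

From triangle ABD: 101 < BD < 211.
From triangle CBD: 202 < BD < 404.
Intersection: 202 < BD < 211, so integers 203 through 210: 8 values.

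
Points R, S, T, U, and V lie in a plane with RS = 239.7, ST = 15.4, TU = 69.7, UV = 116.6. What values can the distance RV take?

38.0 ≤ RV ≤ 441.4

The maximum is all hops collinear in one direction: 239.7 + 15.4 + 69.7 + 116.6 = 441.4.
The longest hop is 239.7; the others sum to 201.7. Folding the others back against it leaves at least 239.7 − 201.7 = 38.0.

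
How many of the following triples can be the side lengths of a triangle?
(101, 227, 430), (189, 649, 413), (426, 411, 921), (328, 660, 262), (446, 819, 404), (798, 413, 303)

(101,227,430): 101+227 ≤ 430 → not valid
(189,413,649): 189+413 ≤ 649 → not valid
(411,426,921): 411+426 ≤ 921 → not valid
(262,328,660): 262+328 ≤ 660 → not valid
(404,446,819): 404+446 > 819 → valid
(303,413,798): 303+413 ≤ 798 → not valid
1 of the 6 triples forms a triangle.

1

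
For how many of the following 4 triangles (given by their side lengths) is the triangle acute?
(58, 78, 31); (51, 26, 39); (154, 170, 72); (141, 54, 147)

1

(58,78,31): 31²+58² = 4325 < 6084 = 78² → obtuse
(51,26,39): 26²+39² = 2197 < 2601 = 51² → obtuse
(154,170,72): 72²+154² = 28900 = 170² → right
(141,54,147): 54²+141² = 22797 > 21609 = 147² → acute
1 of the 4 is acute.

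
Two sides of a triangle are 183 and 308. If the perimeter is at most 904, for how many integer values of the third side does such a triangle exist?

288

Triangle inequality: 125 < x < 491. Perimeter ≤ 904 gives x ≤ 904 − 183 − 308 = 413.
So 125 < x ≤ 413; integers 126 through 413: 288 values.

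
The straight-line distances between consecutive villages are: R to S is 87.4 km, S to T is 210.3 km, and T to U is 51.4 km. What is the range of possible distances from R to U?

The maximum is all hops collinear in one direction: 87.4 + 210.3 + 51.4 = 349.1.
The longest hop is 210.3; the others sum to 138.8. Folding the others back against it leaves at least 210.3 − 138.8 = 71.5.

71.5 ≤ RU ≤ 349.1 km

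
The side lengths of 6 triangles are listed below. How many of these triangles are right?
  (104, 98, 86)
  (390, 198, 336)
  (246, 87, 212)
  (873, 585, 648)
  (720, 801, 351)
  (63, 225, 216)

(104,98,86): 86²+98² = 17000 > 10816 = 104² → acute
(390,198,336): 198²+336² = 152100 = 390² → right
(246,87,212): 87²+212² = 52513 < 60516 = 246² → obtuse
(873,585,648): 585²+648² = 762129 = 873² → right
(720,801,351): 351²+720² = 641601 = 801² → right
(63,225,216): 63²+216² = 50625 = 225² → right
4 of the 6 are right.

4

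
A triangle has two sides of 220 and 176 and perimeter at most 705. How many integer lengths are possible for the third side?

Triangle inequality: 44 < x < 396. Perimeter ≤ 705 gives x ≤ 705 − 220 − 176 = 309.
So 44 < x ≤ 309; integers 45 through 309: 265 values.

265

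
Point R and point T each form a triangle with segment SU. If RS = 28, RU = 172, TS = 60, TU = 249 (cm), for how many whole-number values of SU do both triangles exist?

10

From triangle RSU: 144 < SU < 200.
From triangle TSU: 189 < SU < 309.
Intersection: 189 < SU < 200, so integers 190 through 199: 10 values.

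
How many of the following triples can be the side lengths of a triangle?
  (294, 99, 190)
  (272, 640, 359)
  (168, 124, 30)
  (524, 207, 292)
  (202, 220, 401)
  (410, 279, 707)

1

(99,190,294): 99+190 ≤ 294 → not valid
(272,359,640): 272+359 ≤ 640 → not valid
(30,124,168): 30+124 ≤ 168 → not valid
(207,292,524): 207+292 ≤ 524 → not valid
(202,220,401): 202+220 > 401 → valid
(279,410,707): 279+410 ≤ 707 → not valid
1 of the 6 triples forms a triangle.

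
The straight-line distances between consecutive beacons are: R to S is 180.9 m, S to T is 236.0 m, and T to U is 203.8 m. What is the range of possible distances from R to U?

The maximum is all hops collinear in one direction: 180.9 + 236.0 + 203.8 = 620.7.
The longest hop is 236.0; the others sum to 384.7. Since 236.0 ≤ 384.7, the path can fold back on itself completely, so the minimum distance is 0.

0 ≤ RU ≤ 620.7 m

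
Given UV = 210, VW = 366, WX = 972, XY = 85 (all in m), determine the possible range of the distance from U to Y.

The maximum is all hops collinear in one direction: 210 + 366 + 972 + 85 = 1633.
The longest hop is 972; the others sum to 661. Folding the others back against it leaves at least 972 − 661 = 311.

311 ≤ UY ≤ 1633 m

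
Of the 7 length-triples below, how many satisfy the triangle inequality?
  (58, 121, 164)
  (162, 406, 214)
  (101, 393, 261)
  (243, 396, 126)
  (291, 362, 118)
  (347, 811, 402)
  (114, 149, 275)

(58,121,164): 58+121 > 164 → valid
(162,214,406): 162+214 ≤ 406 → not valid
(101,261,393): 101+261 ≤ 393 → not valid
(126,243,396): 126+243 ≤ 396 → not valid
(118,291,362): 118+291 > 362 → valid
(347,402,811): 347+402 ≤ 811 → not valid
(114,149,275): 114+149 ≤ 275 → not valid
2 of the 7 triples form a triangle.

2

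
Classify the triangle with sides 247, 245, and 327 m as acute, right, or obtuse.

Compare the square of the longest side to the sum of squares of the other two: 245² + 247² = 121034 > 106929 = 327².

acute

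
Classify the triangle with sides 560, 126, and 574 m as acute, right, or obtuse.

right

Compare the square of the longest side to the sum of squares of the other two: 126² + 560² = 329476 = 574².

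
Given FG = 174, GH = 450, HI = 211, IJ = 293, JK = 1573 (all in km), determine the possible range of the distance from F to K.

The maximum is all hops collinear in one direction: 174 + 450 + 211 + 293 + 1573 = 2701.
The longest hop is 1573; the others sum to 1128. Folding the others back against it leaves at least 1573 − 1128 = 445.

445 ≤ FK ≤ 2701 km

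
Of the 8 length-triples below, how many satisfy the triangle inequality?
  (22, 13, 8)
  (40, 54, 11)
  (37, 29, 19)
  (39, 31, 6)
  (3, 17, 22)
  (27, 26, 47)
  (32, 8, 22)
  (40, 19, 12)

2

(8,13,22): 8+13 ≤ 22 → not valid
(11,40,54): 11+40 ≤ 54 → not valid
(19,29,37): 19+29 > 37 → valid
(6,31,39): 6+31 ≤ 39 → not valid
(3,17,22): 3+17 ≤ 22 → not valid
(26,27,47): 26+27 > 47 → valid
(8,22,32): 8+22 ≤ 32 → not valid
(12,19,40): 12+19 ≤ 40 → not valid
2 of the 8 triples form a triangle.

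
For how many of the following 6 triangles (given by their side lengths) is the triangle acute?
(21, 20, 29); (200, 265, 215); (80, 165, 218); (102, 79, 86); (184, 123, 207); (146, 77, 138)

4

(21,20,29): 20²+21² = 841 = 29² → right
(200,265,215): 200²+215² = 86225 > 70225 = 265² → acute
(80,165,218): 80²+165² = 33625 < 47524 = 218² → obtuse
(102,79,86): 79²+86² = 13637 > 10404 = 102² → acute
(184,123,207): 123²+184² = 48985 > 42849 = 207² → acute
(146,77,138): 77²+138² = 24973 > 21316 = 146² → acute
4 of the 6 are acute.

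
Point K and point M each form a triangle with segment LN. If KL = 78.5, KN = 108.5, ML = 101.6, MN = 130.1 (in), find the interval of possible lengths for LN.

From triangle KLN: |78.5 − 108.5| < LN < 78.5 + 108.5, i.e. 30.0 < LN < 187.0.
From triangle MLN: 28.5 < LN < 231.7.
Both must hold, so LN lies in the intersection.

30.0 < LN < 187.0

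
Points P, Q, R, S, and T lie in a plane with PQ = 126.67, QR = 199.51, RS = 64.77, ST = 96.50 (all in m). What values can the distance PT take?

0 ≤ PT ≤ 487.45 m

The maximum is all hops collinear in one direction: 126.67 + 199.51 + 64.77 + 96.50 = 487.45.
The longest hop is 199.51; the others sum to 287.94. Since 199.51 ≤ 287.94, the path can fold back on itself completely, so the minimum distance is 0.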